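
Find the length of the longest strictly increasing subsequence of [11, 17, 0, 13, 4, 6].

Let dp[i] be the longest increasing subsequence ending at position i. Then dp = [1, 2, 1, 2, 2, 3].
The maximum is 3; one witness is 0, 4, 6 at positions 3,5,6.

3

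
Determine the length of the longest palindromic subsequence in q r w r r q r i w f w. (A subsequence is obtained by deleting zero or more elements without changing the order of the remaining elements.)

5

One longest palindromic subsequence is wrqrw (positions 3,5,6,7,11); it reads the same forward and backward, and the interval DP gives dp[1][11] = 5.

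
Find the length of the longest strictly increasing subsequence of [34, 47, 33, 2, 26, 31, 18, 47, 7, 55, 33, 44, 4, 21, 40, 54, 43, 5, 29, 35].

Let dp[i] be the longest increasing subsequence ending at position i. Then dp = [1, 2, 1, 1, 2, 3, 2, 4, 2, 5, 4, 5, 2, 3, 5, 6, 6, 3, 4, 5].
The maximum is 6; one witness is 2, 26, 31, 33, 44, 54 at positions 4,5,6,11,12,16.

6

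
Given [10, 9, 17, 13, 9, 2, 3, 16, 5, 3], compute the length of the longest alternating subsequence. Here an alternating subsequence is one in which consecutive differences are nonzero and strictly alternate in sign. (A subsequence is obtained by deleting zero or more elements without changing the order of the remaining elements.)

6

Track the best alternating length ending on an up-step vs a down-step at each position: up/down = 1/1, 1/2, 3/1, 3/4, 1/4, 1/4, 5/4, 5/4, 5/6, 5/6.
The maximum over both is 6; one such subsequence is 10, 9, 17, 13, 16, 5.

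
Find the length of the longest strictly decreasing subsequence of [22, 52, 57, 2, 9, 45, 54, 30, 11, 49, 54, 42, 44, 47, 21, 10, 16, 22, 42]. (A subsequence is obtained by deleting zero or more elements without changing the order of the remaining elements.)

Scanning left to right, the best length ending at each element is: 22→1, 52→1, 57→1, 2→2, 9→2, 45→2, 54→2, 30→3, 11→4, 49→3, 54→2, 42→4, 44→4, 47→4, 21→5, 10→6, 16→6, 22→5, 42→5.
So the longest decreasing subsequence has length 6, e.g. 57, 54, 49, 42, 21, 10.

6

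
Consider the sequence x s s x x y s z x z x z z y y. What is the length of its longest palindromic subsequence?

Using dp[i][j] = 2 + dp[i+1][j−1] if the ends match, else max(dp[i+1][j], dp[i][j−1]):
dp[1][15] = 7. A witness is yzzxzzy at positions 6,8,10,11,12,13,15.

7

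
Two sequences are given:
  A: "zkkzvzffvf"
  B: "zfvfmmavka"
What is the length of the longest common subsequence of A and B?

4

Backtracking the LCS table gives one alignment: z (A1,B1) → v (A5,B3) → f (A7,B4) → v (A9,B8).
So the longest common subsequence has length 4.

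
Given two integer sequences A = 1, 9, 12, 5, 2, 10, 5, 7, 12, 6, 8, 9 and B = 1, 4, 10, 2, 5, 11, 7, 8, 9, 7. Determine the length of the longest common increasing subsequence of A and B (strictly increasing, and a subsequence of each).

6

A longest common strictly increasing subsequence is 1, 2, 5, 7, 8, 9 (length 6); it appears in order in both A and B, and no longer such subsequence exists.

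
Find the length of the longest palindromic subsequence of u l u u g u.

4

One longest palindromic subsequence is uuuu (positions 1,3,4,6); it reads the same forward and backward, and the interval DP gives dp[1][6] = 4.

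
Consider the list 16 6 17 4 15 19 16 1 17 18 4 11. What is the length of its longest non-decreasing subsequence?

One longest non-decreasing subsequence is 6, 15, 16, 17, 18 (positions 2,5,7,9,10), of length 5; no longer one exists.

5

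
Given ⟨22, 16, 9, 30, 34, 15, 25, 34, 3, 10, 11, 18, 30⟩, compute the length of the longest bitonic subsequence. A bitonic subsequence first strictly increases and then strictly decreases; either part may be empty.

5

Let inc[i] be the LIS ending at i and dec[i] the longest strictly decreasing subsequence starting at i. inc = [1, 1, 1, 2, 3, 2, 3, 4, 1, 2, 3, 4, 5], dec = [4, 3, 2, 3, 3, 2, 2, 2, 1, 1, 1, 1, 1].
max_i inc[i]+dec[i]−1 = 5, with one witness 22, 30, 34, 25, 18.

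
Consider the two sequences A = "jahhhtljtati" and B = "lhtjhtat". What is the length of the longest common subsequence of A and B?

Backtracking the LCS table gives one alignment: h (A5,B2) → t (A6,B3) → j (A8,B4) → t (A9,B6) → a (A10,B7) → t (A11,B8).
So the longest common subsequence has length 6.

6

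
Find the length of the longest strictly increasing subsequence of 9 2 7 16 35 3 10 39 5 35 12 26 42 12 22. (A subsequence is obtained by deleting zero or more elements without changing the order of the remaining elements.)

6

Scanning left to right, the best length ending at each element is: 9→1, 2→1, 7→2, 16→3, 35→4, 3→2, 10→3, 39→5, 5→3, 35→4, 12→4, 26→5, 42→6, 12→4, 22→5.
So the longest increasing subsequence has length 6, e.g. 2, 7, 16, 35, 39, 42.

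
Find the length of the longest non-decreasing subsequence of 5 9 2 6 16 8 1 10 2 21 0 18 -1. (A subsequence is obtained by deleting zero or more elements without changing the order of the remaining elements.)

5

Let dp[i] be the longest non-decreasing subsequence ending at position i. Then dp = [1, 2, 1, 2, 3, 3, 1, 4, 2, 5, 1, 5, 1].
The maximum is 5; one witness is 5, 6, 8, 10, 21 at positions 1,4,6,8,10.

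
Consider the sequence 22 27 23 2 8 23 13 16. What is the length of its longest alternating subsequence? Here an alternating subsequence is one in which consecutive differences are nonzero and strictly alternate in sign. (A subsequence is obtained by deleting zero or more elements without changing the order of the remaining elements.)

A longest alternating subsequence is 22, 27, 2, 23, 13, 16 (positions 1,2,4,6,7,8); its 5 consecutive differences strictly alternate in sign, and length 6 is optimal.

6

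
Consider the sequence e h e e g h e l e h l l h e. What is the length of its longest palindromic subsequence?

One longest palindromic subsequence is ehhelehhe (positions 1,2,6,7,8,9,10,13,14); it reads the same forward and backward, and the interval DP gives dp[1][14] = 9.

9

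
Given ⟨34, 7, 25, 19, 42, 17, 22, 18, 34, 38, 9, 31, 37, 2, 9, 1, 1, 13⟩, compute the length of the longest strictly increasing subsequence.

5

Let dp[i] be the longest increasing subsequence ending at position i. Then dp = [1, 1, 2, 2, 3, 2, 3, 3, 4, 5, 2, 4, 5, 1, 2, 1, 1, 3].
The maximum is 5; one witness is 7, 19, 22, 34, 38 at positions 2,4,7,9,10.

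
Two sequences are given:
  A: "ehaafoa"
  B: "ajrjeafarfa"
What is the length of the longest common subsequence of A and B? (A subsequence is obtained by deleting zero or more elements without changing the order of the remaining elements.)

A longest common subsequence is eaafa (length 5); the LCS DP confirms no longer common subsequence exists.

5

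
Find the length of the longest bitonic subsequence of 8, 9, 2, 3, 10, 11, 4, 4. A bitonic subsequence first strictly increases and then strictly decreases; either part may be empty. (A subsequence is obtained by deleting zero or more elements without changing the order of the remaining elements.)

One longest bitonic subsequence is 8, 9, 10, 11, 4 (positions 1,2,5,6,8): it rises to 11 then falls. Length 5 is optimal.

5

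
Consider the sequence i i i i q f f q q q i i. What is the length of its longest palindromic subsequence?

Using dp[i][j] = 2 + dp[i+1][j−1] if the ends match, else max(dp[i+1][j], dp[i][j−1]):
dp[1][12] = 8. A witness is iiqqqqii at positions 1,2,5,8,9,10,11,12.

8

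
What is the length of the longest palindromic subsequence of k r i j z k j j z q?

One longest palindromic subsequence is zjjz (positions 5,7,8,9); it reads the same forward and backward, and the interval DP gives dp[1][10] = 4.

4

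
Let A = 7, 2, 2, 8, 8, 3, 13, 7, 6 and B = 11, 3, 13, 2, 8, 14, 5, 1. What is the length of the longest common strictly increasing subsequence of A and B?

2

For each value that appears in both, track the longest common increasing run ending there.
The best achievable length is 2; one witness is 3, 13 (A-positions 6,7, B-positions 2,3).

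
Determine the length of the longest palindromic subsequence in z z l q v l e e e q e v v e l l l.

9

Using dp[i][j] = 2 + dp[i+1][j−1] if the ends match, else max(dp[i+1][j], dp[i][j−1]):
dp[1][17] = 9. A witness is lleeqeell at positions 3,6,8,9,10,11,14,16,17.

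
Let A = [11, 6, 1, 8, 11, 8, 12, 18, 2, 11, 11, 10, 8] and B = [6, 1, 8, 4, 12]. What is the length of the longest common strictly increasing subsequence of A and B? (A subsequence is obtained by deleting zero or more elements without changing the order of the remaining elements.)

3

A longest common strictly increasing subsequence is 6, 8, 12 (length 3); it appears in order in both A and B, and no longer such subsequence exists.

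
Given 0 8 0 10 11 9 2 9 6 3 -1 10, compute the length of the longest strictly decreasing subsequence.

5

One longest decreasing subsequence is 10, 9, 6, 3, -1 (positions 4,6,9,10,11), of length 5; no longer one exists.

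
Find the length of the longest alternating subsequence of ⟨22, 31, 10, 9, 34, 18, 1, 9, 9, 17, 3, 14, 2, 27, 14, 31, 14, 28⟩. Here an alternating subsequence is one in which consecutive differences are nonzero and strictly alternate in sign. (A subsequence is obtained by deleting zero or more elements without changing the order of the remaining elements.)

14

A longest alternating subsequence is 22, 31, 10, 34, 1, 9, 3, 14, 2, 27, 14, 31, 14, 28 (positions 1,2,3,5,7,8,11,12,13,14,15,16,17,18); its 13 consecutive differences strictly alternate in sign, and length 14 is optimal.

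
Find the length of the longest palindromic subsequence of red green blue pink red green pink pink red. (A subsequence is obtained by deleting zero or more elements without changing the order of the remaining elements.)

Using dp[i][j] = 2 + dp[i+1][j−1] if the ends match, else max(dp[i+1][j], dp[i][j−1]):
dp[1][9] = 5. A witness is red pink pink pink red at positions 1,4,7,8,9.

5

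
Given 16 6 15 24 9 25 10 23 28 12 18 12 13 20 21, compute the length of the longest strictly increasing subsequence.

7

Let dp[i] be the longest increasing subsequence ending at position i. Then dp = [1, 1, 2, 3, 2, 4, 3, 4, 5, 4, 5, 4, 5, 6, 7].
The maximum is 7; one witness is 6, 9, 10, 12, 18, 20, 21 at positions 2,5,7,10,11,14,15.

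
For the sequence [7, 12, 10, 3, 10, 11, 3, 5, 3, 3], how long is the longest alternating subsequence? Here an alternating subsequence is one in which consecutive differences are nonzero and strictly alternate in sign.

Track the best alternating length ending on an up-step vs a down-step at each position: up/down = 1/1, 2/1, 2/3, 1/3, 4/3, 4/3, 1/5, 6/5, 1/7, 1/7.
The maximum over both is 7; one such subsequence is 7, 12, 3, 10, 3, 5, 3.

7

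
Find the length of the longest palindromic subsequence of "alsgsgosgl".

7

One longest palindromic subsequence is lgsosgl (positions 2,4,5,7,8,9,10); it reads the same forward and backward, and the interval DP gives dp[1][10] = 7.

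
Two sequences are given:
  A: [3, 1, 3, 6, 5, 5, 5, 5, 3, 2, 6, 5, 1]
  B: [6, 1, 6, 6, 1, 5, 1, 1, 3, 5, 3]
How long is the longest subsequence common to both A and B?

5

Backtracking the LCS table gives one alignment: 1 (A2,B2) → 6 (A4,B4) → 5 (A5,B6) → 5 (A8,B10) → 3 (A9,B11).
So the longest common subsequence has length 5.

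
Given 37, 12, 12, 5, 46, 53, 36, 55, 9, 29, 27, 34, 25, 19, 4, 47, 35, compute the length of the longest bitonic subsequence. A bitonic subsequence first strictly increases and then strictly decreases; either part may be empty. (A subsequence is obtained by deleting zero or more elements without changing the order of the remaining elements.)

9

Let inc[i] be the LIS ending at i and dec[i] the longest strictly decreasing subsequence starting at i. inc = [1, 1, 1, 1, 2, 3, 2, 4, 2, 3, 3, 4, 3, 3, 1, 5, 5], dec = [7, 3, 3, 2, 7, 7, 6, 6, 2, 5, 4, 4, 3, 2, 1, 2, 1].
max_i inc[i]+dec[i]−1 = 9, with one witness 37, 46, 53, 36, 29, 27, 25, 19, 4.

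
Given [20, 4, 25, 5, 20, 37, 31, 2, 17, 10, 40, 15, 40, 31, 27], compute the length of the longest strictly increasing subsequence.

One longest increasing subsequence is 4, 5, 20, 37, 40 (positions 2,4,5,6,11), of length 5; no longer one exists.

5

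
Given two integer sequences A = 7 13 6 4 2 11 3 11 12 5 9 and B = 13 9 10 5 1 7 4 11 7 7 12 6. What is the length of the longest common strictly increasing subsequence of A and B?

For each value that appears in both, track the longest common increasing run ending there.
The best achievable length is 3; one witness is 7, 11, 12 (A-positions 1,6,9, B-positions 6,8,11).

3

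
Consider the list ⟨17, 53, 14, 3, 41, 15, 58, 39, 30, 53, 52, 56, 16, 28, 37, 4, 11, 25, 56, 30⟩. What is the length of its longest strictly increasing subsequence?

6

One longest increasing subsequence is 14, 15, 16, 28, 37, 56 (positions 3,6,13,14,15,19), of length 6; no longer one exists.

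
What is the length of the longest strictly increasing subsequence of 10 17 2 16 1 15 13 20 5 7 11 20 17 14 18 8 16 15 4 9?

Scanning left to right, the best length ending at each element is: 10→1, 17→2, 2→1, 16→2, 1→1, 15→2, 13→2, 20→3, 5→2, 7→3, 11→4, 20→5, 17→5, 14→5, 18→6, 8→4, 16→6, 15→6, 4→2, 9→5.
So the longest increasing subsequence has length 6, e.g. 2, 5, 7, 11, 17, 18.

6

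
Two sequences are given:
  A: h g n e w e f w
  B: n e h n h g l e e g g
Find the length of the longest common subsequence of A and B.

A longest common subsequence is hgee (length 4); the LCS DP confirms no longer common subsequence exists.

4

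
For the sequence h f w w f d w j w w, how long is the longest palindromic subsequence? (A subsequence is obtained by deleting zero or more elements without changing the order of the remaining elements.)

Using dp[i][j] = 2 + dp[i+1][j−1] if the ends match, else max(dp[i+1][j], dp[i][j−1]):
dp[1][10] = 5. A witness is wwjww at positions 3,4,8,9,10.

5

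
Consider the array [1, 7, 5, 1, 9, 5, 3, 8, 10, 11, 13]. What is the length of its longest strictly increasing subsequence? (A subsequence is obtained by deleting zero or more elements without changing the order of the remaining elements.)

6

Let dp[i] be the longest increasing subsequence ending at position i. Then dp = [1, 2, 2, 1, 3, 2, 2, 3, 4, 5, 6].
The maximum is 6; one witness is 1, 7, 9, 10, 11, 13 at positions 1,2,5,9,10,11.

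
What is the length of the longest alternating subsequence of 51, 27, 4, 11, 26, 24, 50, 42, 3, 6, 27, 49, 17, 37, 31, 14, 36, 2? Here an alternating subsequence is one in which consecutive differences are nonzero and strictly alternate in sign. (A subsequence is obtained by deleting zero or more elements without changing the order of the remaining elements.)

Track the best alternating length ending on an up-step vs a down-step at each position: up/down = 1/1, 1/2, 1/2, 3/2, 3/2, 3/4, 5/2, 5/6, 1/6, 7/6, 7/6, 7/6, 7/8, 9/8, 9/10, 7/10, 11/10, 1/12.
The maximum over both is 12; one such subsequence is 51, 4, 26, 24, 50, 3, 27, 17, 37, 31, 36, 2.

12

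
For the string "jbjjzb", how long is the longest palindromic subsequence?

4

One longest palindromic subsequence is bjjb (positions 2,3,4,6); it reads the same forward and backward, and the interval DP gives dp[1][6] = 4.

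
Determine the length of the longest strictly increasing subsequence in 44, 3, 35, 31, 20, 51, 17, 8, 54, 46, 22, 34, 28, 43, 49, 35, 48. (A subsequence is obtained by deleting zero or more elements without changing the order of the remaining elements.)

Let dp[i] be the longest increasing subsequence ending at position i. Then dp = [1, 1, 2, 2, 2, 3, 2, 2, 4, 3, 3, 4, 4, 5, 6, 5, 6].
The maximum is 6; one witness is 3, 20, 22, 34, 43, 49 at positions 2,5,11,12,14,15.

6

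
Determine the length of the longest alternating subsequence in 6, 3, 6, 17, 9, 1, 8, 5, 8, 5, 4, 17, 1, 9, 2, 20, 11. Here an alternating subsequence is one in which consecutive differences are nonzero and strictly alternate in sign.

14

Track the best alternating length ending on an up-step vs a down-step at each position: up/down = 1/1, 1/2, 3/1, 3/1, 3/4, 1/4, 5/4, 5/6, 7/4, 5/8, 5/8, 9/1, 1/10, 11/10, 11/12, 13/1, 13/14.
The maximum over both is 14; one such subsequence is 6, 3, 6, 1, 8, 5, 8, 5, 17, 1, 9, 2, 20, 11.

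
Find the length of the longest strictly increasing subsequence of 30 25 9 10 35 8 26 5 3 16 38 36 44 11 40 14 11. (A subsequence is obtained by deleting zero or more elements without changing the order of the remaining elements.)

5

One longest increasing subsequence is 9, 10, 35, 38, 44 (positions 3,4,5,11,13), of length 5; no longer one exists.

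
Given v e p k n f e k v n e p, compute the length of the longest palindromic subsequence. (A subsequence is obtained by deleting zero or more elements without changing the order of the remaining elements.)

One longest palindromic subsequence is penep (positions 3,7,10,11,12); it reads the same forward and backward, and the interval DP gives dp[1][12] = 5.

5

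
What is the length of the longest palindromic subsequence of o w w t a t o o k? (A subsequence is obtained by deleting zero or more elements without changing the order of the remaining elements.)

5

Using dp[i][j] = 2 + dp[i+1][j−1] if the ends match, else max(dp[i+1][j], dp[i][j−1]):
dp[1][9] = 5. A witness is otato at positions 1,4,5,6,8.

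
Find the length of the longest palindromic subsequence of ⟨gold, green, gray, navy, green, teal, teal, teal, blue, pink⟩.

One longest palindromic subsequence is teal teal teal (positions 6,7,8); it reads the same forward and backward, and the interval DP gives dp[1][10] = 3.

3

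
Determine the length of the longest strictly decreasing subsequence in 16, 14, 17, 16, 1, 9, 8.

4

Let dp[i] be the longest decreasing subsequence ending at position i. Then dp = [1, 2, 1, 2, 3, 3, 4].
The maximum is 4; one witness is 16, 14, 9, 8 at positions 1,2,6,7.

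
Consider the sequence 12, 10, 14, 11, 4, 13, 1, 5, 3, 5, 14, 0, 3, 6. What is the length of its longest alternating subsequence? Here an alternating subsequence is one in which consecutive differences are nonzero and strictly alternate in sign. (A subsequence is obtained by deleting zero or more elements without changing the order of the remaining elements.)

11

A longest alternating subsequence is 12, 10, 14, 11, 13, 1, 5, 3, 5, 0, 3 (positions 1,2,3,4,6,7,8,9,10,12,13); its 10 consecutive differences strictly alternate in sign, and length 11 is optimal.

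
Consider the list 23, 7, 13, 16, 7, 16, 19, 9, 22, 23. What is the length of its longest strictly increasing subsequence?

One longest increasing subsequence is 7, 13, 16, 19, 22, 23 (positions 2,3,4,7,9,10), of length 6; no longer one exists.

6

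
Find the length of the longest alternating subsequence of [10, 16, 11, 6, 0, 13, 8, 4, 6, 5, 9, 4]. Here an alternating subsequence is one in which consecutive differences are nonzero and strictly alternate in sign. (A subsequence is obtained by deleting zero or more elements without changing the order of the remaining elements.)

Track the best alternating length ending on an up-step vs a down-step at each position: up/down = 1/1, 2/1, 2/3, 1/3, 1/3, 4/3, 4/5, 4/5, 6/5, 6/7, 8/5, 4/9.
The maximum over both is 9; one such subsequence is 10, 16, 11, 13, 4, 6, 5, 9, 4.

9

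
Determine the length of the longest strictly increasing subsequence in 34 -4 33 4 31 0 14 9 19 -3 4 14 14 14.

4

Let dp[i] be the longest increasing subsequence ending at position i. Then dp = [1, 1, 2, 2, 3, 2, 3, 3, 4, 2, 3, 4, 4, 4].
The maximum is 4; one witness is -4, 4, 14, 19 at positions 2,4,7,9.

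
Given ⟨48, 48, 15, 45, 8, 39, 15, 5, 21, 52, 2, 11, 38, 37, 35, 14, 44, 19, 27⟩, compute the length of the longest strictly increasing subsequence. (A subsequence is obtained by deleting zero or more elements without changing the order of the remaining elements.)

Let dp[i] be the longest increasing subsequence ending at position i. Then dp = [1, 1, 1, 2, 1, 2, 2, 1, 3, 4, 1, 2, 4, 4, 4, 3, 5, 4, 5].
The maximum is 5; one witness is 8, 15, 21, 38, 44 at positions 5,7,9,13,17.

5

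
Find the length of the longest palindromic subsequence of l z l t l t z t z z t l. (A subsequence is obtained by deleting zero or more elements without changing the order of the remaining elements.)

Using dp[i][j] = 2 + dp[i+1][j−1] if the ends match, else max(dp[i+1][j], dp[i][j−1]):
dp[1][12] = 7. A witness is ltzzztl at positions 1,4,7,9,10,11,12.

7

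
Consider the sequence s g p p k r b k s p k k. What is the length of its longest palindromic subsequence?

5

One longest palindromic subsequence is kkpkk (positions 5,8,10,11,12); it reads the same forward and backward, and the interval DP gives dp[1][12] = 5.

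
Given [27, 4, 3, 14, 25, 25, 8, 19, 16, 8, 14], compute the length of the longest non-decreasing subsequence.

4

Scanning left to right, the best length ending at each element is: 27→1, 4→1, 3→1, 14→2, 25→3, 25→4, 8→2, 19→3, 16→3, 8→3, 14→4.
So the longest non-decreasing subsequence has length 4, e.g. 4, 14, 25, 25.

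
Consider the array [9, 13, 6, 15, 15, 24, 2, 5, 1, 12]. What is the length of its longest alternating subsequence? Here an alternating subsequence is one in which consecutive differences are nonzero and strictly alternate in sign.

A longest alternating subsequence is 9, 13, 6, 15, 2, 5, 1, 12 (positions 1,2,3,4,7,8,9,10); its 7 consecutive differences strictly alternate in sign, and length 8 is optimal.

8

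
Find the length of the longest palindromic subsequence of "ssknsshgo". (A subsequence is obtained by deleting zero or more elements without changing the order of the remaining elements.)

Using dp[i][j] = 2 + dp[i+1][j−1] if the ends match, else max(dp[i+1][j], dp[i][j−1]):
dp[1][9] = 5. A witness is ssnss at positions 1,2,4,5,6.

5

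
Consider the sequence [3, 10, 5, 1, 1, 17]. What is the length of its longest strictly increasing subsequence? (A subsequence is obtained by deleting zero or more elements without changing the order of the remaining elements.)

3

Let dp[i] be the longest increasing subsequence ending at position i. Then dp = [1, 2, 2, 1, 1, 3].
The maximum is 3; one witness is 3, 10, 17 at positions 1,2,6.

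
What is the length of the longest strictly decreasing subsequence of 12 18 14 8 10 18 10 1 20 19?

4

Let dp[i] be the longest decreasing subsequence ending at position i. Then dp = [1, 1, 2, 3, 3, 1, 3, 4, 1, 2].
The maximum is 4; one witness is 18, 14, 8, 1 at positions 2,3,4,8.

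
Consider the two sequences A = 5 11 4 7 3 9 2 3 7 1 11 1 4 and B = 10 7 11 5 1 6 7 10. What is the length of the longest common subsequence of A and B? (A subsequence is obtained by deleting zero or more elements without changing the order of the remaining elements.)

3

Backtracking the LCS table gives one alignment: 7 (A9,B2) → 11 (A11,B3) → 1 (A12,B5).
So the longest common subsequence has length 3.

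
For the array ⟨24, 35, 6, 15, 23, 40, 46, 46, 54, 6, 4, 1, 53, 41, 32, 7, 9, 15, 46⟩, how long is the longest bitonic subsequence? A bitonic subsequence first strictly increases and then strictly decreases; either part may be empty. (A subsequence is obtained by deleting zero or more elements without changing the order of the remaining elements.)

10

Let inc[i] be the LIS ending at i and dec[i] the longest strictly decreasing subsequence starting at i. inc = [1, 2, 1, 2, 3, 4, 5, 5, 6, 1, 1, 1, 6, 5, 4, 2, 3, 4, 6], dec = [5, 5, 3, 4, 4, 4, 4, 4, 5, 3, 2, 1, 4, 3, 2, 1, 1, 1, 1].
max_i inc[i]+dec[i]−1 = 10, with one witness 6, 15, 23, 40, 46, 54, 53, 41, 32, 15.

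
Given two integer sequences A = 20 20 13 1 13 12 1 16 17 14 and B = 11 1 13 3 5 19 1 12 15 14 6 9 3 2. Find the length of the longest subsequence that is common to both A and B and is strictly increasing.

A longest common strictly increasing subsequence is 1, 13, 14 (length 3); it appears in order in both A and B, and no longer such subsequence exists.

3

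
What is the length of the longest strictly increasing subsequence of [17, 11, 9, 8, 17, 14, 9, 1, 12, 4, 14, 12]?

Let dp[i] be the longest increasing subsequence ending at position i. Then dp = [1, 1, 1, 1, 2, 2, 2, 1, 3, 2, 4, 3].
The maximum is 4; one witness is 8, 9, 12, 14 at positions 4,7,9,11.

4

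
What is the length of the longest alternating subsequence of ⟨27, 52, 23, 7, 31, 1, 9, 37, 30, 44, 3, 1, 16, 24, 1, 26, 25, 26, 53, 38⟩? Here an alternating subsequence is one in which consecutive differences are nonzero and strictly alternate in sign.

15

A longest alternating subsequence is 27, 52, 23, 31, 1, 37, 30, 44, 3, 16, 1, 26, 25, 53, 38 (positions 1,2,3,5,6,8,9,10,11,13,15,16,17,19,20); its 14 consecutive differences strictly alternate in sign, and length 15 is optimal.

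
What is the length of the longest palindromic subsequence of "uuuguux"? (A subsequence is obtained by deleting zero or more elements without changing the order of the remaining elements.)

5

One longest palindromic subsequence is uuguu (positions 2,3,4,5,6); it reads the same forward and backward, and the interval DP gives dp[1][7] = 5.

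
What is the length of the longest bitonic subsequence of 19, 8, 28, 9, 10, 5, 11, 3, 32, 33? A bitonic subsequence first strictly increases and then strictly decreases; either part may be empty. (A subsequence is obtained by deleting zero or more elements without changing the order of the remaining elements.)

6

One longest bitonic subsequence is 8, 9, 10, 11, 32, 33 (positions 2,4,5,7,9,10): it rises to 33 then falls. Length 6 is optimal.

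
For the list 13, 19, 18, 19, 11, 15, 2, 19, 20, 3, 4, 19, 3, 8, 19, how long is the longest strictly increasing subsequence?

5

Scanning left to right, the best length ending at each element is: 13→1, 19→2, 18→2, 19→3, 11→1, 15→2, 2→1, 19→3, 20→4, 3→2, 4→3, 19→4, 3→2, 8→4, 19→5.
So the longest increasing subsequence has length 5, e.g. 2, 3, 4, 8, 19.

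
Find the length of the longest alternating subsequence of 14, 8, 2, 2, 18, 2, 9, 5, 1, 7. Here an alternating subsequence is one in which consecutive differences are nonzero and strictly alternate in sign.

7

A longest alternating subsequence is 14, 8, 18, 2, 9, 5, 7 (positions 1,2,5,6,7,8,10); its 6 consecutive differences strictly alternate in sign, and length 7 is optimal.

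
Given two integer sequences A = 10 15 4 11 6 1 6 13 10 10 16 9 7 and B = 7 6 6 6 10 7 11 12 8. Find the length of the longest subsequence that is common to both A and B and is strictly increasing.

2

For each value that appears in both, track the longest common increasing run ending there.
The best achievable length is 2; one witness is 6, 10 (A-positions 5,9, B-positions 2,5).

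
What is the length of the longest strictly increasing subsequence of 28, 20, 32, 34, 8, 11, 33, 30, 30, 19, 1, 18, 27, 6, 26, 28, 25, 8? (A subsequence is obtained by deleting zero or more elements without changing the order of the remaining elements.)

5

Scanning left to right, the best length ending at each element is: 28→1, 20→1, 32→2, 34→3, 8→1, 11→2, 33→3, 30→3, 30→3, 19→3, 1→1, 18→3, 27→4, 6→2, 26→4, 28→5, 25→4, 8→3.
So the longest increasing subsequence has length 5, e.g. 8, 11, 19, 27, 28.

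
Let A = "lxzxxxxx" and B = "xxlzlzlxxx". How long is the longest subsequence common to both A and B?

5

A longest common subsequence is lzxxx (length 5); the LCS DP confirms no longer common subsequence exists.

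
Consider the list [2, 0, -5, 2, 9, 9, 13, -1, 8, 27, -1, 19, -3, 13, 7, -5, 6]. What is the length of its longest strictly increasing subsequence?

5

Scanning left to right, the best length ending at each element is: 2→1, 0→1, -5→1, 2→2, 9→3, 9→3, 13→4, -1→2, 8→3, 27→5, -1→2, 19→5, -3→2, 13→4, 7→3, -5→1, 6→3.
So the longest increasing subsequence has length 5, e.g. 0, 2, 9, 13, 27.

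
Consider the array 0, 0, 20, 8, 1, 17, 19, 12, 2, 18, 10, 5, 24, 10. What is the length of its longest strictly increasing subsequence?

5

Let dp[i] be the longest increasing subsequence ending at position i. Then dp = [1, 1, 2, 2, 2, 3, 4, 3, 3, 4, 4, 4, 5, 5].
The maximum is 5; one witness is 0, 8, 17, 19, 24 at positions 1,4,6,7,13.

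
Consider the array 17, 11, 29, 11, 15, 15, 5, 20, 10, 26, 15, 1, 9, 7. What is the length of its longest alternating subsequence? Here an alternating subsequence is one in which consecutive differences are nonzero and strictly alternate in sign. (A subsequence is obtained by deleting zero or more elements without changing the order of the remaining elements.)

12

A longest alternating subsequence is 17, 11, 29, 11, 15, 5, 20, 10, 26, 1, 9, 7 (positions 1,2,3,4,5,7,8,9,10,12,13,14); its 11 consecutive differences strictly alternate in sign, and length 12 is optimal.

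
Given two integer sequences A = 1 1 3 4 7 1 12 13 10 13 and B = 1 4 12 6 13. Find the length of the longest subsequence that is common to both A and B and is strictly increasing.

4

A longest common strictly increasing subsequence is 1, 4, 12, 13 (length 4); it appears in order in both A and B, and no longer such subsequence exists.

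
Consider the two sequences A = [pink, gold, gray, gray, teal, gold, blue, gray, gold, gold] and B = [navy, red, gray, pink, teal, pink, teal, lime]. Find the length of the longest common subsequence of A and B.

Backtracking the LCS table gives one alignment: pink (A1,B6) → teal (A5,B7).
So the longest common subsequence has length 2.

2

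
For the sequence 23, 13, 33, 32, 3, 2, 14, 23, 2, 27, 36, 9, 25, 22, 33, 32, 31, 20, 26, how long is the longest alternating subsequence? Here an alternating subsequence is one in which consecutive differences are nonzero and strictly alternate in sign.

13

A longest alternating subsequence is 23, 13, 33, 3, 14, 2, 27, 9, 25, 22, 33, 20, 26 (positions 1,2,3,5,7,9,10,12,13,14,15,18,19); its 12 consecutive differences strictly alternate in sign, and length 13 is optimal.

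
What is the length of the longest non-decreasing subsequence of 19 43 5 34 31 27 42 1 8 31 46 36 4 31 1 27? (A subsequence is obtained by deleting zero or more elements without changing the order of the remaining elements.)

Scanning left to right, the best length ending at each element is: 19→1, 43→2, 5→1, 34→2, 31→2, 27→2, 42→3, 1→1, 8→2, 31→3, 46→4, 36→4, 4→2, 31→4, 1→2, 27→3.
So the longest non-decreasing subsequence has length 4, e.g. 19, 34, 42, 46.

4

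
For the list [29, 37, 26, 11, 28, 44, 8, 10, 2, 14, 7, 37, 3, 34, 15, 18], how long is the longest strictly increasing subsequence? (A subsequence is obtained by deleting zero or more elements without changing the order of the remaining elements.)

5

One longest increasing subsequence is 8, 10, 14, 15, 18 (positions 7,8,10,15,16), of length 5; no longer one exists.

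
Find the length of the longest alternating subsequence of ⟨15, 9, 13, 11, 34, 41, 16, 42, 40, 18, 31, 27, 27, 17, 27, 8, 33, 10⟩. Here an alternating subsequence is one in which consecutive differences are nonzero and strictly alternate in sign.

A longest alternating subsequence is 15, 9, 13, 11, 34, 16, 42, 18, 31, 17, 27, 8, 33, 10 (positions 1,2,3,4,5,7,8,10,11,14,15,16,17,18); its 13 consecutive differences strictly alternate in sign, and length 14 is optimal.

14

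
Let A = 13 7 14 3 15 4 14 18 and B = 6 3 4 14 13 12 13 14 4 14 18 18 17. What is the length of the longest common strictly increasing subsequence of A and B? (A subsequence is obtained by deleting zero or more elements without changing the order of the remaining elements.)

A longest common strictly increasing subsequence is 3, 4, 14, 18 (length 4); it appears in order in both A and B, and no longer such subsequence exists.

4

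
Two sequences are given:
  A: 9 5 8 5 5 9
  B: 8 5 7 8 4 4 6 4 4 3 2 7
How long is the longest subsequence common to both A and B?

Backtracking the LCS table gives one alignment: 5 (A2,B2) → 8 (A3,B4).
So the longest common subsequence has length 2.

2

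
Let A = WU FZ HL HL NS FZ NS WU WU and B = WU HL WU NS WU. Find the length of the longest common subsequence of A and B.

4

Backtracking the LCS table gives one alignment: WU (A1,B1) → HL (A3,B2) → NS (A7,B4) → WU (A9,B5).
So the longest common subsequence has length 4.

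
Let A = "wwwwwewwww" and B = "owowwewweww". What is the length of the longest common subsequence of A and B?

A longest common subsequence is wwwwweww (length 8); the LCS DP confirms no longer common subsequence exists.

8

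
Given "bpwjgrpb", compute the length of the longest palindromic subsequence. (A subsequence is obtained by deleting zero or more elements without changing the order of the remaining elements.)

Using dp[i][j] = 2 + dp[i+1][j−1] if the ends match, else max(dp[i+1][j], dp[i][j−1]):
dp[1][8] = 5. A witness is bprpb at positions 1,2,6,7,8.

5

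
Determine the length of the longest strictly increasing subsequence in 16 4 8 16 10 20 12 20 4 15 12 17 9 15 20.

7

Scanning left to right, the best length ending at each element is: 16→1, 4→1, 8→2, 16→3, 10→3, 20→4, 12→4, 20→5, 4→1, 15→5, 12→4, 17→6, 9→3, 15→5, 20→7.
So the longest increasing subsequence has length 7, e.g. 4, 8, 10, 12, 15, 17, 20.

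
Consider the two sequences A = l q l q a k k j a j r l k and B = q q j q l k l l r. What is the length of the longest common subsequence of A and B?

5

A longest common subsequence is qqjlk (length 5); the LCS DP confirms no longer common subsequence exists.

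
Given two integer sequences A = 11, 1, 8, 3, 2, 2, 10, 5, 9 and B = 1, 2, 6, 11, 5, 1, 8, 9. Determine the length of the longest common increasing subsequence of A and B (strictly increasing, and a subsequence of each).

A longest common strictly increasing subsequence is 1, 2, 5, 9 (length 4); it appears in order in both A and B, and no longer such subsequence exists.

4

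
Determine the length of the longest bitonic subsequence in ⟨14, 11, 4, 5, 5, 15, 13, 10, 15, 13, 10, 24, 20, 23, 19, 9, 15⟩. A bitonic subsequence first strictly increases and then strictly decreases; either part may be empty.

8

One longest bitonic subsequence is 4, 5, 13, 15, 24, 23, 19, 15 (positions 3,4,7,9,12,14,15,17): it rises to 24 then falls. Length 8 is optimal.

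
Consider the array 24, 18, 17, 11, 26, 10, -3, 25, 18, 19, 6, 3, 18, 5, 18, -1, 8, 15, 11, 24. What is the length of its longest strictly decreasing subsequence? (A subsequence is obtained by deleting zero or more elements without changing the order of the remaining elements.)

Let dp[i] be the longest decreasing subsequence ending at position i. Then dp = [1, 2, 3, 4, 1, 5, 6, 2, 3, 3, 6, 7, 4, 7, 4, 8, 6, 5, 6, 3].
The maximum is 8; one witness is 24, 18, 17, 11, 10, 6, 3, -1 at positions 1,2,3,4,6,11,12,16.

8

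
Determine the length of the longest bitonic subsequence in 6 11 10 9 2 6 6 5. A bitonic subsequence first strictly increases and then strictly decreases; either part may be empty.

6

Let inc[i] be the LIS ending at i and dec[i] the longest strictly decreasing subsequence starting at i. inc = [1, 2, 2, 2, 1, 2, 2, 2], dec = [2, 5, 4, 3, 1, 2, 2, 1].
max_i inc[i]+dec[i]−1 = 6, with one witness 6, 11, 10, 9, 6, 5.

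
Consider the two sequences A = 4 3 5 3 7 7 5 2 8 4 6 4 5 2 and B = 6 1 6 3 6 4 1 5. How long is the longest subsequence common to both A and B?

4

Backtracking the LCS table gives one alignment: 3 (A4,B4) → 6 (A11,B5) → 4 (A12,B6) → 5 (A13,B8).
So the longest common subsequence has length 4.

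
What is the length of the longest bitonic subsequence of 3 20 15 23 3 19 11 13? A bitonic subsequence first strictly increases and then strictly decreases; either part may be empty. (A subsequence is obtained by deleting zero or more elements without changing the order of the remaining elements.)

5

Let inc[i] be the LIS ending at i and dec[i] the longest strictly decreasing subsequence starting at i. inc = [1, 2, 2, 3, 1, 3, 2, 3], dec = [1, 3, 2, 3, 1, 2, 1, 1].
max_i inc[i]+dec[i]−1 = 5, with one witness 3, 20, 23, 19, 13.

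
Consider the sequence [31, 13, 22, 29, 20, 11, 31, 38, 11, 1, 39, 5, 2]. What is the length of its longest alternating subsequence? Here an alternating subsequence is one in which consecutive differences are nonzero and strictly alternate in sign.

8

A longest alternating subsequence is 31, 13, 22, 20, 31, 11, 39, 5 (positions 1,2,3,5,7,9,11,12); its 7 consecutive differences strictly alternate in sign, and length 8 is optimal.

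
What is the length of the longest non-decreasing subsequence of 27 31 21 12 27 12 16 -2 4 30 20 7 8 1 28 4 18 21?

6

One longest non-decreasing subsequence is -2, 4, 7, 8, 18, 21 (positions 8,9,12,13,17,18), of length 6; no longer one exists.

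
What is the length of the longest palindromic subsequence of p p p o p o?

Using dp[i][j] = 2 + dp[i+1][j−1] if the ends match, else max(dp[i+1][j], dp[i][j−1]):
dp[1][6] = 4. A witness is pppp at positions 1,2,3,5.

4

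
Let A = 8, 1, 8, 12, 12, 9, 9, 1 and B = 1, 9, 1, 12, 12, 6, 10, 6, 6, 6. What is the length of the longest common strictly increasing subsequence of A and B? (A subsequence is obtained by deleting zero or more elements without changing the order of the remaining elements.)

2

A longest common strictly increasing subsequence is 1, 9 (length 2); it appears in order in both A and B, and no longer such subsequence exists.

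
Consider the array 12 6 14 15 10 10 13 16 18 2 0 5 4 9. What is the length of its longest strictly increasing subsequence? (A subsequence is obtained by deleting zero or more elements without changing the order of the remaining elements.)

One longest increasing subsequence is 12, 14, 15, 16, 18 (positions 1,3,4,8,9), of length 5; no longer one exists.

5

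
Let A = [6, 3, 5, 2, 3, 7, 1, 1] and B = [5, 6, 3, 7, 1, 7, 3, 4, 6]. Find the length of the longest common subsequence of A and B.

4

Backtracking the LCS table gives one alignment: 6 (A1,B2) → 3 (A5,B3) → 7 (A6,B4) → 1 (A7,B5).
So the longest common subsequence has length 4.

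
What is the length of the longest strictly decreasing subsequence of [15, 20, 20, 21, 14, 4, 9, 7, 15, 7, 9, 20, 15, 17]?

4

Scanning left to right, the best length ending at each element is: 15→1, 20→1, 20→1, 21→1, 14→2, 4→3, 9→3, 7→4, 15→2, 7→4, 9→3, 20→2, 15→3, 17→3.
So the longest decreasing subsequence has length 4, e.g. 15, 14, 9, 7.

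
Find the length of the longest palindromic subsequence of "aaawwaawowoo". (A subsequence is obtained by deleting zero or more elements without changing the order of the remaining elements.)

One longest palindromic subsequence is wwaaww (positions 4,5,6,7,8,10); it reads the same forward and backward, and the interval DP gives dp[1][12] = 6.

6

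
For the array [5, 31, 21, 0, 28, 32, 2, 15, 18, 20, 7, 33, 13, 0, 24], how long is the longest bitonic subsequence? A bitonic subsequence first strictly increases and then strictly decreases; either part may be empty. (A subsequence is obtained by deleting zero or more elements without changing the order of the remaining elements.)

8

One longest bitonic subsequence is 0, 2, 15, 18, 20, 33, 13, 0 (positions 4,7,8,9,10,12,13,14): it rises to 33 then falls. Length 8 is optimal.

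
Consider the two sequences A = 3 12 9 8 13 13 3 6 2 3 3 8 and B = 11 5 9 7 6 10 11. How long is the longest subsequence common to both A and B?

2

Backtracking the LCS table gives one alignment: 9 (A3,B3) → 6 (A8,B5).
So the longest common subsequence has length 2.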